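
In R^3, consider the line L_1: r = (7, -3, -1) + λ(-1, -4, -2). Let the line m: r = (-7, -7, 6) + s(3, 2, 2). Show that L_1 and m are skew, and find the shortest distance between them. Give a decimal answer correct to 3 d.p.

12.360

Common perpendicular direction n = (-1, -4, -2) × (3, 2, 2) = (-4, -4, 10).
With w = (-7, -7, 6) − (7, -3, -1) = (-14, -4, 7), w · n = 142.
Since n ≠ 0 the lines are not parallel, and w · n = 142 ≠ 0 so they do not intersect; hence they are skew.
Distance = |w · n| / |n| = |142| / √132 ≈ 12.360.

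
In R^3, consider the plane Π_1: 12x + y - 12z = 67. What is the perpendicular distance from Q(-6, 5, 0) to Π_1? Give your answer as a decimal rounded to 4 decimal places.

n·Q − d = (12)·(-6) + (1)·(5) + (-12)·(0) − 67 = -134; |n| = √289.
Distance = |-134| / √289 = 134/√289 ≈ 7.8824.

7.8824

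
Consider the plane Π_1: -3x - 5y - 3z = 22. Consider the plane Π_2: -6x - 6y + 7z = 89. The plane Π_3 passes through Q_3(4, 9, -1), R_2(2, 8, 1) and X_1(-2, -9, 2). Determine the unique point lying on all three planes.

Q_3R_2 = (-2, -1, 2), Q_3X_1 = (-6, -18, 3); a normal to Π_3 is Q_3R_2 × Q_3X_1 = (33, -6, 30).
Using Q_3: Π_3 has equation 33x - 6y + 30z = 48.
Solving the 3×3 linear system -3x - 5y - 3z = 22, -6x - 6y + 7z = 89, 33x - 6y + 30z = 48 (e.g. by elimination or Cramer's rule, determinant = -2343) gives (-4, -5, 5).

(-4, -5, 5)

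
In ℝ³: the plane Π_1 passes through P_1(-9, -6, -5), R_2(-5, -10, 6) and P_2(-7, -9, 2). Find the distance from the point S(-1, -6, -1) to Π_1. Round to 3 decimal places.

2.735

P_1R_2 = (4, -4, 11), P_1P_2 = (2, -3, 7); a normal to Π_1 is P_1R_2 × P_1P_2 = (5, -6, -4).
Using P_1: Π_1 has equation 5x - 6y - 4z = 11.
n·S − d = (5)·(-1) + (-6)·(-6) + (-4)·(-1) − 11 = 24; |n| = √77.
Distance = |24| / √77 = 24/√77 ≈ 2.735.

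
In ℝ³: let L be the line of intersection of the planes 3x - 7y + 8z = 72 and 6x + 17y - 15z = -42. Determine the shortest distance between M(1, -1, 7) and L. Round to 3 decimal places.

6.959

Direction of L: (3, -7, 8) × (6, 17, -15) = (-31, 93, 93).
A point on L: solving the two plane equations with x = 8 gives (8, 0, 6).
Taking (8, 0, 6) on L with direction v = (-31, 93, 93): w = M − (8, 0, 6) = (-7, -1, 1), and w × v = (-186, 620, -682).
Distance = |w × v| / |v| = √884120 / √18259 ≈ 6.959.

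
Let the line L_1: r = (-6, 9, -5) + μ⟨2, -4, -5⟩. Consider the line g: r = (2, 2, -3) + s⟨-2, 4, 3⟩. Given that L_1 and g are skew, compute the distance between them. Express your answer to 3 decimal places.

4.025

Common perpendicular direction n = (2, -4, -5) × (-2, 4, 3) = (8, 4, 0).
With w = (2, 2, -3) − (-6, 9, -5) = (8, -7, 2), w · n = 36.
Distance = |w · n| / |n| = |36| / √80 ≈ 4.025.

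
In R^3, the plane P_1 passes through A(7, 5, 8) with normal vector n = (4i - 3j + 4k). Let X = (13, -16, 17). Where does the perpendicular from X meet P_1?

(1, -7, 5)

P_1: n·r = n·A gives 4x - 3y + 4z = 45.
Foot = X − λn with λ = (n·X − d)/|n|² = (168 − 45)/41 = 3.
Foot = (13, -16, 17) − 3·(4, -3, 4) = (1, -7, 5).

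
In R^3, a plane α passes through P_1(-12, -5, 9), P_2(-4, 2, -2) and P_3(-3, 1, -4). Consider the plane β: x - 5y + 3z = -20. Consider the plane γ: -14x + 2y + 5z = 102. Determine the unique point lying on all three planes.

P_1P_2 = (8, 7, -11), P_1P_3 = (9, 6, -13); a normal to α is P_1P_2 × P_1P_3 = (-25, 5, -15).
Using P_1: α has equation -25x + 5y - 15z = 140.
Solving the 3×3 linear system -25x + 5y - 15z = 140, x - 5y + 3z = -20, -14x + 2y + 5z = 102 (e.g. by elimination or Cramer's rule, determinant = 1560) gives (-6, 4, 2).

(-6, 4, 2)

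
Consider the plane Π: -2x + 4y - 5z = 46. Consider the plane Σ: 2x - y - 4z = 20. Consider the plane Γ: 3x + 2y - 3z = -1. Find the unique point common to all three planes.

(-7, -2, -8)

Solving the 3×3 linear system -2x + 4y - 5z = 46, 2x - y - 4z = 20, 3x + 2y - 3z = -1 (e.g. by elimination or Cramer's rule, determinant = -81) gives (-7, -2, -8).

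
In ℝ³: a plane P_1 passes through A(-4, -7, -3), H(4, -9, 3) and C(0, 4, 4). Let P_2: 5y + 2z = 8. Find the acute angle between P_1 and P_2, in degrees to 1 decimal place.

AH = (8, -2, 6), AC = (4, 11, 7); a normal to P_1 is AH × AC = (-80, -32, 96).
Using A: P_1 has equation -80x - 32y + 96z = 256.
cos θ = |n₁·n₂| / (|n₁||n₂|) = |32| / (√16640 · √29).
θ = arccos(0.04607) ≈ 87.4°.

87.4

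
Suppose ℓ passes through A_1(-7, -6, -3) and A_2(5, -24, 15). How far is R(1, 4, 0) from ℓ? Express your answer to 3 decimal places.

A direction vector for ℓ is A_2 − A_1 = (12, -18, 18).
Taking (-7, -6, -3) on ℓ with direction v = (12, -18, 18): w = R − (-7, -6, -3) = (8, 10, 3), and w × v = (234, -108, -264).
Distance = |w × v| / |v| = √136116 / √792 ≈ 13.110.

13.110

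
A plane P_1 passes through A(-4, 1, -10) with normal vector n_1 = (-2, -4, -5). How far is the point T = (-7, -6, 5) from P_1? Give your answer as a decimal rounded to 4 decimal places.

6.1119

P_1: n_1·r = n_1·A gives -2x - 4y - 5z = 54.
n·T − d = (-2)·(-7) + (-4)·(-6) + (-5)·(5) − 54 = -41; |n| = √45.
Distance = |-41| / √45 = 41/√45 ≈ 6.1119.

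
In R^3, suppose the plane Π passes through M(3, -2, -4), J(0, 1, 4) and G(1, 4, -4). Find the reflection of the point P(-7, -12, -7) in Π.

MJ = (-3, 3, 8), MG = (-2, 6, 0); a normal to Π is MJ × MG = (-48, -16, -12).
Using M: Π has equation -48x - 16y - 12z = -64.
λ = (n·P − d)/|n|² = (612 − (-64))/2704 = 1/4.
Reflection = P − 2λn = (-7, -12, -7) − (1/2)·(-48, -16, -12) = (17, -4, -1).

(17, -4, -1)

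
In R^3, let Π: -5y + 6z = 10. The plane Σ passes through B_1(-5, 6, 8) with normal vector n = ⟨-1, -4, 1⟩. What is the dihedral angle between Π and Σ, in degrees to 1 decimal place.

Σ: n·r = n·B_1 gives -x - 4y + z = -11.
cos θ = |n₁·n₂| / (|n₁||n₂|) = |26| / (√61 · √18).
θ = arccos(0.78464) ≈ 38.3°.

38.3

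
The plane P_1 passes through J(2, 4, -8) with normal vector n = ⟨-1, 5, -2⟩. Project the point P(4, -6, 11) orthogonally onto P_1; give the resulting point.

(1, 9, 5)

P_1: n·r = n·J gives -x + 5y - 2z = 34.
Foot = P − λn with λ = (n·P − d)/|n|² = (-56 − 34)/30 = -3.
Foot = (4, -6, 11) − (-3)·(-1, 5, -2) = (1, 9, 5).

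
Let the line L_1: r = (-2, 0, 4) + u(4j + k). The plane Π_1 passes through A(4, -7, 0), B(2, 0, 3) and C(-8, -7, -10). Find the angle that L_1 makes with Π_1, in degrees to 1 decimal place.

AB = (-2, 7, 3), AC = (-12, 0, -10); a normal to Π_1 is AB × AC = (-70, -56, 84).
Using A: Π_1 has equation -70x - 56y + 84z = 112.
sin θ = |n·v| / (|n||v|) = |-140| / (√15092 · √17) = 0.27639.
θ ≈ 16.0°.

16.0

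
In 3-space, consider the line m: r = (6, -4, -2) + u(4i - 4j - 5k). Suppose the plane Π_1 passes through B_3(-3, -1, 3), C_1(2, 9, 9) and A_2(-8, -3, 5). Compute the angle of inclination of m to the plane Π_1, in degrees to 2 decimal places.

B_3C_1 = (5, 10, 6), B_3A_2 = (-5, -2, 2); a normal to Π_1 is B_3C_1 × B_3A_2 = (32, -40, 40).
Using B_3: Π_1 has equation 32x - 40y + 40z = 64.
sin θ = |n·v| / (|n||v|) = |88| / (√4224 · √57) = 0.17934.
θ ≈ 10.33°.

10.33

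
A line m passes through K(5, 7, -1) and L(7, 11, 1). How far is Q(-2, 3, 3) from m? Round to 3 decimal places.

A direction vector for m is L − K = (2, 4, 2).
Taking (5, 7, -1) on m with direction v = (2, 4, 2): w = Q − (5, 7, -1) = (-7, -4, 4), and w × v = (-24, 22, -20).
Distance = |w × v| / |v| = √1460 / √24 ≈ 7.800.

7.800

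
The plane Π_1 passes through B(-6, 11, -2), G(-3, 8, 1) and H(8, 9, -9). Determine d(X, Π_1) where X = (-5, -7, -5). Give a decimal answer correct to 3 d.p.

15.693

BG = (3, -3, 3), BH = (14, -2, -7); a normal to Π_1 is BG × BH = (27, 63, 36).
Using B: Π_1 has equation 27x + 63y + 36z = 459.
n·X − d = (27)·(-5) + (63)·(-7) + (36)·(-5) − 459 = -1215; |n| = √5994.
Distance = |-1215| / √5994 = 1215/√5994 ≈ 15.693.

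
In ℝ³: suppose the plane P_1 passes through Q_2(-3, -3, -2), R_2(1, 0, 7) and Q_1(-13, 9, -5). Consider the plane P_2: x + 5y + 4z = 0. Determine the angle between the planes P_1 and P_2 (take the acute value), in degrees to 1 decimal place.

79.2

Q_2R_2 = (4, 3, 9), Q_2Q_1 = (-10, 12, -3); a normal to P_1 is Q_2R_2 × Q_2Q_1 = (-117, -78, 78).
Using Q_2: P_1 has equation -117x - 78y + 78z = 429.
cos θ = |n₁·n₂| / (|n₁||n₂|) = |-195| / (√25857 · √42).
θ = arccos(0.18712) ≈ 79.2°.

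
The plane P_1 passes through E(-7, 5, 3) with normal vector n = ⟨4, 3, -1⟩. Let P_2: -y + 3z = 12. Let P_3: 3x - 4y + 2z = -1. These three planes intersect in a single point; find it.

P_1: n·r = n·E gives 4x + 3y - z = -16.
Solving the 3×3 linear system 4x + 3y - z = -16, -y + 3z = 12, 3x - 4y + 2z = -1 (e.g. by elimination or Cramer's rule, determinant = 64) gives (-3, 0, 4).

(-3, 0, 4)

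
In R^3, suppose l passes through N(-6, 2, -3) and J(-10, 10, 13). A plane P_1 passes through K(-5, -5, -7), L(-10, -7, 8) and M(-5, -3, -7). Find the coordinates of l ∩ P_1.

A direction vector for l is J − N = (-4, 8, 16).
KL = (-5, -2, 15), KM = (0, 2, 0); a normal to P_1 is KL × KM = (-30, 0, -10).
Using K: P_1 has equation -30x - 10z = 220.
Substitute r = (-6, 2, -3) + t(-4, 8, 16) into the plane: 210 + (-40)t = 220, so t = -1/4.
Intersection: (-6, 2, -3) + (-1/4)·(-4, 8, 16) = (-5, 0, -7).

(-5, 0, -7)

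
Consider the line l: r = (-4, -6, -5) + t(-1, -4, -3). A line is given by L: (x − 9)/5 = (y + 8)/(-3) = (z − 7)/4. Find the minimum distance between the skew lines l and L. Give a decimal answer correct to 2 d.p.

0.76

L has direction (5, -3, 4) through (9, -8, 7).
Common perpendicular direction n = (-1, -4, -3) × (5, -3, 4) = (-25, -11, 23).
With w = (9, -8, 7) − (-4, -6, -5) = (13, -2, 12), w · n = -27.
Distance = |w · n| / |n| = |-27| / √1275 ≈ 0.76.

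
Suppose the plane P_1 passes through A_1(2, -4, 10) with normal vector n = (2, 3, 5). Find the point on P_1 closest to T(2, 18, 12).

(-2, 12, 2)

P_1: n·r = n·A_1 gives 2x + 3y + 5z = 42.
Foot = T − λn with λ = (n·T − d)/|n|² = (118 − 42)/38 = 2.
Foot = (2, 18, 12) − 2·(2, 3, 5) = (-2, 12, 2).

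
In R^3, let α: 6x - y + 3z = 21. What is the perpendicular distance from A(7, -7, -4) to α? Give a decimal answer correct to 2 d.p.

n·A − d = (6)·(7) + (-1)·(-7) + (3)·(-4) − 21 = 16; |n| = √46.
Distance = |16| / √46 = 16/√46 ≈ 2.36.

2.36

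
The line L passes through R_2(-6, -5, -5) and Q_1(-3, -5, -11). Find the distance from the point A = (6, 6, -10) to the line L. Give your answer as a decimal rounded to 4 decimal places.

13.8996

A direction vector for L is Q_1 − R_2 = (3, 0, -6).
Taking (-6, -5, -5) on L with direction v = (3, 0, -6): w = A − (-6, -5, -5) = (12, 11, -5), and w × v = (-66, 57, -33).
Distance = |w × v| / |v| = √8694 / √45 ≈ 13.8996.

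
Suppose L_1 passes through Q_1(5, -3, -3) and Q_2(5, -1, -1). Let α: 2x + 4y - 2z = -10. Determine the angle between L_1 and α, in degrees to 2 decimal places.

16.78

A direction vector for L_1 is Q_2 − Q_1 = (0, 2, 2).
sin θ = |n·v| / (|n||v|) = |4| / (√24 · √8) = 0.28868.
θ ≈ 16.78°.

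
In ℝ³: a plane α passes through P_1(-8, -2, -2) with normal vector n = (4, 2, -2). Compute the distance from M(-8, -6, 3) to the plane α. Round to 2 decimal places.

3.67

α: n·r = n·P_1 gives 4x + 2y - 2z = -32.
n·M − d = (4)·(-8) + (2)·(-6) + (-2)·(3) − (-32) = -18; |n| = √24.
Distance = |-18| / √24 = 18/√24 ≈ 3.67.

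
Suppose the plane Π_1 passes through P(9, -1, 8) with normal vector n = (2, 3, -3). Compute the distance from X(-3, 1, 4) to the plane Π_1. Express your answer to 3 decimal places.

1.279

Π_1: n·r = n·P gives 2x + 3y - 3z = -9.
n·X − d = (2)·(-3) + (3)·(1) + (-3)·(4) − (-9) = -6; |n| = √22.
Distance = |-6| / √22 = 6/√22 ≈ 1.279.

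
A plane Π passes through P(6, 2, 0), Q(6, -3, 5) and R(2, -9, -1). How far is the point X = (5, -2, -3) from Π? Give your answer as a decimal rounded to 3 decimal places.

PQ = (0, -5, 5), PR = (-4, -11, -1); a normal to Π is PQ × PR = (60, -20, -20).
Using P: Π has equation 60x - 20y - 20z = 320.
n·X − d = (60)·(5) + (-20)·(-2) + (-20)·(-3) − 320 = 80; |n| = √4400.
Distance = |80| / √4400 = 80/√4400 ≈ 1.206.

1.206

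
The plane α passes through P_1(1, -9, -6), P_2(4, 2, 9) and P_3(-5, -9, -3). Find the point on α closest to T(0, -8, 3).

(-1, -5, 1)

P_1P_2 = (3, 11, 15), P_1P_3 = (-6, 0, 3); a normal to α is P_1P_2 × P_1P_3 = (33, -99, 66).
Using P_1: α has equation 33x - 99y + 66z = 528.
Foot = T − λn with λ = (n·T − d)/|n|² = (990 − 528)/15246 = 1/33.
Foot = (0, -8, 3) − (1/33)·(33, -99, 66) = (-1, -5, 1).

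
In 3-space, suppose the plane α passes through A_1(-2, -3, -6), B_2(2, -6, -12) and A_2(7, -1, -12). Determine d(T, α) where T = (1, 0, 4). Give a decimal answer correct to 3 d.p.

6.364

A_1B_2 = (4, -3, -6), A_1A_2 = (9, 2, -6); a normal to α is A_1B_2 × A_1A_2 = (30, -30, 35).
Using A_1: α has equation 30x - 30y + 35z = -180.
n·T − d = (30)·(1) + (-30)·(0) + (35)·(4) − (-180) = 350; |n| = √3025.
Distance = |350| / √3025 = 350/√3025 ≈ 6.364.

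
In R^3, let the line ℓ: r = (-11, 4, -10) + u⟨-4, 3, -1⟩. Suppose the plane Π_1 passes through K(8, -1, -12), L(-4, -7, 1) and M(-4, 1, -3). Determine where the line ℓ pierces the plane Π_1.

KL = (-12, -6, 13), KM = (-12, 2, 9); a normal to Π_1 is KL × KM = (-80, -48, -96).
Using K: Π_1 has equation -80x - 48y - 96z = 560.
Substitute r = (-11, 4, -10) + t(-4, 3, -1) into the plane: 1648 + 272t = 560, so t = -4.
Intersection: (-11, 4, -10) + (-4)·(-4, 3, -1) = (5, -8, -6).

(5, -8, -6)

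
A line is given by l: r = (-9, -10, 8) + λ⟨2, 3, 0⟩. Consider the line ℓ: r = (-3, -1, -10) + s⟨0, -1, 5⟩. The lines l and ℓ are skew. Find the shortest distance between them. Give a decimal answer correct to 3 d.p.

Common perpendicular direction n = (2, 3, 0) × (0, -1, 5) = (15, -10, -2).
With w = (-3, -1, -10) − (-9, -10, 8) = (6, 9, -18), w · n = 36.
Distance = |w · n| / |n| = |36| / √329 ≈ 1.985.

1.985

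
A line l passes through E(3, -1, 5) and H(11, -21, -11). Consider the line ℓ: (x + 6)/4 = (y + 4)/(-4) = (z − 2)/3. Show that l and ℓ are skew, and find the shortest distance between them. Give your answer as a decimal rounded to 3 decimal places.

7.752

A direction vector for l is H − E = (8, -20, -16).
ℓ has direction (4, -4, 3) through (-6, -4, 2).
Common perpendicular direction n = (8, -20, -16) × (4, -4, 3) = (-124, -88, 48).
With w = (-6, -4, 2) − (3, -1, 5) = (-9, -3, -3), w · n = 1236.
Since n ≠ 0 the lines are not parallel, and w · n = 1236 ≠ 0 so they do not intersect; hence they are skew.
Distance = |w · n| / |n| = |1236| / √25424 ≈ 7.752.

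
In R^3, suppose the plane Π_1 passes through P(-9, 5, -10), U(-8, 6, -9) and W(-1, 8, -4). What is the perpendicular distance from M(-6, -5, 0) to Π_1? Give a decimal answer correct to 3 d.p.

PU = (1, 1, 1), PW = (8, 3, 6); a normal to Π_1 is PU × PW = (3, 2, -5).
Using P: Π_1 has equation 3x + 2y - 5z = 33.
n·M − d = (3)·(-6) + (2)·(-5) + (-5)·(0) − 33 = -61; |n| = √38.
Distance = |-61| / √38 = 61/√38 ≈ 9.896.

9.896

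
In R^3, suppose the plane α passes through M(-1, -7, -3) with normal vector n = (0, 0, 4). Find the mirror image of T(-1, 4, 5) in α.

α: n·r = n·M gives 4z = -12.
λ = (n·T − d)/|n|² = (20 − (-12))/16 = 2.
Reflection = T − 2λn = (-1, 4, 5) − 4·(0, 0, 4) = (-1, 4, -11).

(-1, 4, -11)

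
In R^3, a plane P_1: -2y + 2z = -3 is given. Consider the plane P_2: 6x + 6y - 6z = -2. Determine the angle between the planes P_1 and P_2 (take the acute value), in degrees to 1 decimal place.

cos θ = |n₁·n₂| / (|n₁||n₂|) = |-24| / (√8 · √108).
θ = arccos(0.81650) ≈ 35.3°.

35.3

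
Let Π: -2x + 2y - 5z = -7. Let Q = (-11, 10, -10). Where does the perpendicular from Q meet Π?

Foot = Q − λn with λ = (n·Q − d)/|n|² = (92 − (-7))/33 = 3.
Foot = (-11, 10, -10) − 3·(-2, 2, -5) = (-5, 4, 5).

(-5, 4, 5)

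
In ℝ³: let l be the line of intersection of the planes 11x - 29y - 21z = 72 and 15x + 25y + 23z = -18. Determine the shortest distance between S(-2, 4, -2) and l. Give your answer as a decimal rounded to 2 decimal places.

Direction of l: (11, -29, -21) × (15, 25, 23) = (-142, -568, 710).
A point on l: solving the two plane equations with x = 1 gives (1, -5, 4).
Taking (1, -5, 4) on l with direction v = (-142, -568, 710): w = S − (1, -5, 4) = (-3, 9, -6), and w × v = (2982, 2982, 2982).
Distance = |w × v| / |v| = √26676972 / √846888 ≈ 5.61.

5.61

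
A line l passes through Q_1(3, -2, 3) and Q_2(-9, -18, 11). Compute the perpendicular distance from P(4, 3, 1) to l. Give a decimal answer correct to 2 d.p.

2.21

A direction vector for l is Q_2 − Q_1 = (-12, -16, 8).
Taking (3, -2, 3) on l with direction v = (-12, -16, 8): w = P − (3, -2, 3) = (1, 5, -2), and w × v = (8, 16, 44).
Distance = |w × v| / |v| = √2256 / √464 ≈ 2.21.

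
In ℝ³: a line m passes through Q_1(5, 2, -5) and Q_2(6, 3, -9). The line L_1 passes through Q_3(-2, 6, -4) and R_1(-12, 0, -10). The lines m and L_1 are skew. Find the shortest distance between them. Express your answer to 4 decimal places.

A direction vector for m is Q_2 − Q_1 = (1, 1, -4).
A direction vector for L_1 is R_1 − Q_3 = (-10, -6, -6).
Common perpendicular direction n = (1, 1, -4) × (-10, -6, -6) = (-30, 46, 4).
With w = (-2, 6, -4) − (5, 2, -5) = (-7, 4, 1), w · n = 398.
Distance = |w · n| / |n| = |398| / √3032 ≈ 7.2280.

7.2280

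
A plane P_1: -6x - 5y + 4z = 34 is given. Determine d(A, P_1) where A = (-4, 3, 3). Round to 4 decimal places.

n·A − d = (-6)·(-4) + (-5)·(3) + (4)·(3) − 34 = -13; |n| = √77.
Distance = |-13| / √77 = 13/√77 ≈ 1.4815.

1.4815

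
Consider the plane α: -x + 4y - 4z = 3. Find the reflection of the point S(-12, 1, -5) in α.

λ = (n·S − d)/|n|² = (36 − 3)/33 = 1.
Reflection = S − 2λn = (-12, 1, -5) − 2·(-1, 4, -4) = (-10, -7, 3).

(-10, -7, 3)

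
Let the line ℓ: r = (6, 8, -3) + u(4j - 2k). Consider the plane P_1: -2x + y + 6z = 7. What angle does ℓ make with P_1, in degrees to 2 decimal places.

16.22

sin θ = |n·v| / (|n||v|) = |-8| / (√41 · √20) = 0.27937.
θ ≈ 16.22°.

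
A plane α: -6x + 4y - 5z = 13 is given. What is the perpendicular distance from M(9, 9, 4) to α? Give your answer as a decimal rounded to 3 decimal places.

5.812

n·M − d = (-6)·(9) + (4)·(9) + (-5)·(4) − 13 = -51; |n| = √77.
Distance = |-51| / √77 = 51/√77 ≈ 5.812.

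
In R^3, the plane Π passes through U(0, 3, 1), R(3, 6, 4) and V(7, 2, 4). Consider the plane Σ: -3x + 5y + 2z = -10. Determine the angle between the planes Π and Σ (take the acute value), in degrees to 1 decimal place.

82.4

UR = (3, 3, 3), UV = (7, -1, 3); a normal to Π is UR × UV = (12, 12, -24).
Using U: Π has equation 12x + 12y - 24z = 12.
cos θ = |n₁·n₂| / (|n₁||n₂|) = |-24| / (√864 · √38).
θ = arccos(0.13245) ≈ 82.4°.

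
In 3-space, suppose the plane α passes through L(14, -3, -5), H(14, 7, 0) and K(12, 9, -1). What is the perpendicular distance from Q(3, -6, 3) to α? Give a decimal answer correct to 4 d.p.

LH = (0, 10, 5), LK = (-2, 12, 4); a normal to α is LH × LK = (-20, -10, 20).
Using L: α has equation -20x - 10y + 20z = -350.
n·Q − d = (-20)·(3) + (-10)·(-6) + (20)·(3) − (-350) = 410; |n| = √900.
Distance = |410| / √900 = 410/√900 ≈ 13.6667.

13.6667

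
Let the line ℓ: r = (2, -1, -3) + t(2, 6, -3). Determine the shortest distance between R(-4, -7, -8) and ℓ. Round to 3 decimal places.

Taking (2, -1, -3) on ℓ with direction v = (2, 6, -3): w = R − (2, -1, -3) = (-6, -6, -5), and w × v = (48, -28, -24).
Distance = |w × v| / |v| = √3664 / √49 ≈ 8.647.

8.647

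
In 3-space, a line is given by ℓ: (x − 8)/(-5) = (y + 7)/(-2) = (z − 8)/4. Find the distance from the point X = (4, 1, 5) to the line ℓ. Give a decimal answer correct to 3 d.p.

ℓ has direction (-5, -2, 4) through (8, -7, 8).
Taking (8, -7, 8) on ℓ with direction v = (-5, -2, 4): w = X − (8, -7, 8) = (-4, 8, -3), and w × v = (26, 31, 48).
Distance = |w × v| / |v| = √3941 / √45 ≈ 9.358.

9.358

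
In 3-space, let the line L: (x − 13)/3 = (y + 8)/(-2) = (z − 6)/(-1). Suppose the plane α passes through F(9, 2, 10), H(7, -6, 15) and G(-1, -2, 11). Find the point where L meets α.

(1, 0, 10)

L has direction (3, -2, -1) through (13, -8, 6).
FH = (-2, -8, 5), FG = (-10, -4, 1); a normal to α is FH × FG = (12, -48, -72).
Using F: α has equation 12x - 48y - 72z = -708.
Substitute r = (13, -8, 6) + t(3, -2, -1) into the plane: 108 + 204t = -708, so t = -4.
Intersection: (13, -8, 6) + (-4)·(3, -2, -1) = (1, 0, 10).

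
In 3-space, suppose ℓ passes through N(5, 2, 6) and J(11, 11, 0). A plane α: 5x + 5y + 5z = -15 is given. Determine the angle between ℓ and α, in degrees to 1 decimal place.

24.8

A direction vector for ℓ is J − N = (6, 9, -6).
sin θ = |n·v| / (|n||v|) = |45| / (√75 · √153) = 0.42008.
θ ≈ 24.8°.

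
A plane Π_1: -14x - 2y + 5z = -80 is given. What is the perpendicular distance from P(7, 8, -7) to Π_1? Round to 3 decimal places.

n·P − d = (-14)·(7) + (-2)·(8) + (5)·(-7) − (-80) = -69; |n| = √225.
Distance = |-69| / √225 = 69/√225 ≈ 4.600.

4.600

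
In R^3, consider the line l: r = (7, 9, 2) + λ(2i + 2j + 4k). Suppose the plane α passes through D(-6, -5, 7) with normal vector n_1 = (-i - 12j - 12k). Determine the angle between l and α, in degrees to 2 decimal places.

62.69

α: n_1·r = n_1·D gives -x - 12y - 12z = -18.
sin θ = |n·v| / (|n||v|) = |-74| / (√289 · √24) = 0.88854.
θ ≈ 62.69°.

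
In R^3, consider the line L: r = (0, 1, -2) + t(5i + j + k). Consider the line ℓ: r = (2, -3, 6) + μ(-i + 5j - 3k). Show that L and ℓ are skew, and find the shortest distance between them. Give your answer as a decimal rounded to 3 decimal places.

4.445

Common perpendicular direction n = (5, 1, 1) × (-1, 5, -3) = (-8, 14, 26).
With w = (2, -3, 6) − (0, 1, -2) = (2, -4, 8), w · n = 136.
Since n ≠ 0 the lines are not parallel, and w · n = 136 ≠ 0 so they do not intersect; hence they are skew.
Distance = |w · n| / |n| = |136| / √936 ≈ 4.445.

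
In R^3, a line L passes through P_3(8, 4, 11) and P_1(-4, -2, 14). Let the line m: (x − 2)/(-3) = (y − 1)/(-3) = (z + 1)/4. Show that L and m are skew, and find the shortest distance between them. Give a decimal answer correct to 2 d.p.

A direction vector for L is P_1 − P_3 = (-12, -6, 3).
m has direction (-3, -3, 4) through (2, 1, -1).
Common perpendicular direction n = (-12, -6, 3) × (-3, -3, 4) = (-15, 39, 18).
With w = (2, 1, -1) − (8, 4, 11) = (-6, -3, -12), w · n = -243.
Since n ≠ 0 the lines are not parallel, and w · n = -243 ≠ 0 so they do not intersect; hence they are skew.
Distance = |w · n| / |n| = |-243| / √2070 ≈ 5.34.

5.34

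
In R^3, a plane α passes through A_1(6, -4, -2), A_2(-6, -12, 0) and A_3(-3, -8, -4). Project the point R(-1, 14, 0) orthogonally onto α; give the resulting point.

A_1A_2 = (-12, -8, 2), A_1A_3 = (-9, -4, -2); a normal to α is A_1A_2 × A_1A_3 = (24, -42, -24).
Using A_1: α has equation 24x - 42y - 24z = 360.
Foot = R − λn with λ = (n·R − d)/|n|² = (-612 − 360)/2916 = -1/3.
Foot = (-1, 14, 0) − (-1/3)·(24, -42, -24) = (7, 0, -8).

(7, 0, -8)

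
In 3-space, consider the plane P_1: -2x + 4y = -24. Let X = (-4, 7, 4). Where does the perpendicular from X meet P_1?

(2, -5, 4)

Foot = X − λn with λ = (n·X − d)/|n|² = (36 − (-24))/20 = 3.
Foot = (-4, 7, 4) − 3·(-2, 4, 0) = (2, -5, 4).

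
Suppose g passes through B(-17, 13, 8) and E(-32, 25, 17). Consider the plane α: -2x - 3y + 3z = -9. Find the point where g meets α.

(3, -3, -4)

A direction vector for g is E − B = (-15, 12, 9).
Substitute r = (-17, 13, 8) + t(-15, 12, 9) into the plane: 19 + 21t = -9, so t = -4/3.
Intersection: (-17, 13, 8) + (-4/3)·(-15, 12, 9) = (3, -3, -4).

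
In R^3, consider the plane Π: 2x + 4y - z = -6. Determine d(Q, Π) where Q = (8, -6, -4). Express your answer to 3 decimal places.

n·Q − d = (2)·(8) + (4)·(-6) + (-1)·(-4) − (-6) = 2; |n| = √21.
Distance = |2| / √21 = 2/√21 ≈ 0.436.

0.436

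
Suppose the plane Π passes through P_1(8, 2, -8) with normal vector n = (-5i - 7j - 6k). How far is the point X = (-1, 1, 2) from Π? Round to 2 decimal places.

0.76

Π: n·r = n·P_1 gives -5x - 7y - 6z = -6.
n·X − d = (-5)·(-1) + (-7)·(1) + (-6)·(2) − (-6) = -8; |n| = √110.
Distance = |-8| / √110 = 8/√110 ≈ 0.76.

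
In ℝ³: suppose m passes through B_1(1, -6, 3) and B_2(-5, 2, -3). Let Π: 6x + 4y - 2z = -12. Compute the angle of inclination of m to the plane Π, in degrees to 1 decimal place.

A direction vector for m is B_2 − B_1 = (-6, 8, -6).
sin θ = |n·v| / (|n||v|) = |8| / (√56 · √136) = 0.09167.
θ ≈ 5.3°.

5.3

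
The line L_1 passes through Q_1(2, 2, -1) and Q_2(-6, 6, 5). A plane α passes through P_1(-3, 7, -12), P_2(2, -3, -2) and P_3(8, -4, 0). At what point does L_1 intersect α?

(6, 0, -4)

A direction vector for L_1 is Q_2 − Q_1 = (-8, 4, 6).
P_1P_2 = (5, -10, 10), P_1P_3 = (11, -11, 12); a normal to α is P_1P_2 × P_1P_3 = (-10, 50, 55).
Using P_1: α has equation -10x + 50y + 55z = -280.
Substitute r = (2, 2, -1) + t(-8, 4, 6) into the plane: 25 + 610t = -280, so t = -1/2.
Intersection: (2, 2, -1) + (-1/2)·(-8, 4, 6) = (6, 0, -4).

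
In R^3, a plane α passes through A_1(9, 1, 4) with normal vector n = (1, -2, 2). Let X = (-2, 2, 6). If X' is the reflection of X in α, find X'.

(0, -2, 10)

α: n·r = n·A_1 gives x - 2y + 2z = 15.
λ = (n·X − d)/|n|² = (6 − 15)/9 = -1.
Reflection = X − 2λn = (-2, 2, 6) − (-2)·(1, -2, 2) = (0, -2, 10).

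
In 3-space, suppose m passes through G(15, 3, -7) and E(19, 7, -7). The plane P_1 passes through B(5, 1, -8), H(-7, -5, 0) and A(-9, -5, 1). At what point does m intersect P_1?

A direction vector for m is E − G = (4, 4, 0).
BH = (-12, -6, 8), BA = (-14, -6, 9); a normal to P_1 is BH × BA = (-6, -4, -12).
Using B: P_1 has equation -6x - 4y - 12z = 62.
Substitute r = (15, 3, -7) + t(4, 4, 0) into the plane: -18 + (-40)t = 62, so t = -2.
Intersection: (15, 3, -7) + (-2)·(4, 4, 0) = (7, -5, -7).

(7, -5, -7)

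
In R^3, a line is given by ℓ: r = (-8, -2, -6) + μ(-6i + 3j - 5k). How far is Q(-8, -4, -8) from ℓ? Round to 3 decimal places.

Taking (-8, -2, -6) on ℓ with direction v = (-6, 3, -5): w = Q − (-8, -2, -6) = (0, -2, -2), and w × v = (16, 12, -12).
Distance = |w × v| / |v| = √544 / √70 ≈ 2.788.

2.788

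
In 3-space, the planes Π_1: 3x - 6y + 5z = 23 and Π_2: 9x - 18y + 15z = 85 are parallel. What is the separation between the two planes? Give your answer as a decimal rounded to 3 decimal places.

0.637

Rescale Π_2 by 1/3: 3x - 6y + 5z = 85/3. Then distance = |23 − (85/3)| / √70 ≈ 0.637.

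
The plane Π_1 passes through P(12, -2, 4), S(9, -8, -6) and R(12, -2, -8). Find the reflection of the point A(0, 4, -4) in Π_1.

PS = (-3, -6, -10), PR = (0, 0, -12); a normal to Π_1 is PS × PR = (72, -36, 0).
Using P: Π_1 has equation 72x - 36y = 936.
λ = (n·A − d)/|n|² = (-144 − 936)/6480 = -1/6.
Reflection = A − 2λn = (0, 4, -4) − (-1/3)·(72, -36, 0) = (24, -8, -4).

(24, -8, -4)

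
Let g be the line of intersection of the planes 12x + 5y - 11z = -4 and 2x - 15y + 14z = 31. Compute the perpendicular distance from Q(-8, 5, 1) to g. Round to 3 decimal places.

Direction of g: (12, 5, -11) × (2, -15, 14) = (-95, -190, -190).
A point on g: solving the two plane equations with x = -2 gives (-2, -7, -5).
Taking (-2, -7, -5) on g with direction v = (-95, -190, -190): w = Q − (-2, -7, -5) = (-6, 12, 6), and w × v = (-1140, -1710, 2280).
Distance = |w × v| / |v| = √9422100 / √81225 ≈ 10.770.

10.770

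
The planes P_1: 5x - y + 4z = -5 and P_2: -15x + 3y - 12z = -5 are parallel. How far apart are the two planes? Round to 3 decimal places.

1.029

Rescale P_2 by 1/(-3): 5x - y + 4z = 5/3. Then distance = |-5 − (5/3)| / √42 ≈ 1.029.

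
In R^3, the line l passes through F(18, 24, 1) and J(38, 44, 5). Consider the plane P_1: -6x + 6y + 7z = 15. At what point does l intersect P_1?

A direction vector for l is J − F = (20, 20, 4).
Substitute r = (18, 24, 1) + t(20, 20, 4) into the plane: 43 + 28t = 15, so t = -1.
Intersection: (18, 24, 1) + (-1)·(20, 20, 4) = (-2, 4, -3).

(-2, 4, -3)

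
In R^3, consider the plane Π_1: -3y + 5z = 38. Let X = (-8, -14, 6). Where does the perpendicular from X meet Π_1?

(-8, -11, 1)

Foot = X − λn with λ = (n·X − d)/|n|² = (72 − 38)/34 = 1.
Foot = (-8, -14, 6) − 1·(0, -3, 5) = (-8, -11, 1).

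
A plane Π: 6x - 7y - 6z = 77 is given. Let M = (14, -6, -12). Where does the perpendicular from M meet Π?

Foot = M − λn with λ = (n·M − d)/|n|² = (198 − 77)/121 = 1.
Foot = (14, -6, -12) − 1·(6, -7, -6) = (8, 1, -6).

(8, 1, -6)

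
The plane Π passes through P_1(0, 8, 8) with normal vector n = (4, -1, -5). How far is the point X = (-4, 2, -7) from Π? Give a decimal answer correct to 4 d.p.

Π: n·r = n·P_1 gives 4x - y - 5z = -48.
n·X − d = (4)·(-4) + (-1)·(2) + (-5)·(-7) − (-48) = 65; |n| = √42.
Distance = |65| / √42 = 65/√42 ≈ 10.0297.

10.0297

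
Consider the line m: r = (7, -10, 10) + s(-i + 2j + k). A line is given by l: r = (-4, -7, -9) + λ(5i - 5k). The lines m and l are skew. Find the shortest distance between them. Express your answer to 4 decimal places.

21.2132

Common perpendicular direction n = (-1, 2, 1) × (5, 0, -5) = (-10, 0, -10).
With w = (-4, -7, -9) − (7, -10, 10) = (-11, 3, -19), w · n = 300.
Distance = |w · n| / |n| = |300| / √200 ≈ 21.2132.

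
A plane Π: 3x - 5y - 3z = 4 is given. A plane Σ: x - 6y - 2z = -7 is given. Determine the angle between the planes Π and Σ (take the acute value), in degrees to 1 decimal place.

cos θ = |n₁·n₂| / (|n₁||n₂|) = |39| / (√43 · √41).
θ = arccos(0.92883) ≈ 21.7°.

21.7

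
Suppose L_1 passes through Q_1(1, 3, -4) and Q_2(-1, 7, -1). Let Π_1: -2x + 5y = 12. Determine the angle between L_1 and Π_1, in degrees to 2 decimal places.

55.85

A direction vector for L_1 is Q_2 − Q_1 = (-2, 4, 3).
sin θ = |n·v| / (|n||v|) = |24| / (√29 · √29) = 0.82759.
θ ≈ 55.85°.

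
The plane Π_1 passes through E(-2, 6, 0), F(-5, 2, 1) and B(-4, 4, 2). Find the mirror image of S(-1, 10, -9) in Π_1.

(5, 6, -7)

EF = (-3, -4, 1), EB = (-2, -2, 2); a normal to Π_1 is EF × EB = (-6, 4, -2).
Using E: Π_1 has equation -6x + 4y - 2z = 36.
λ = (n·S − d)/|n|² = (64 − 36)/56 = 1/2.
Reflection = S − 2λn = (-1, 10, -9) − 1·(-6, 4, -2) = (5, 6, -7).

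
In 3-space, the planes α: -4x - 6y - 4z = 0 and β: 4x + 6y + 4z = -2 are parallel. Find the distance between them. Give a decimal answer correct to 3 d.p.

Rescale β by 1/(-1): -4x - 6y - 4z = 2. Then distance = |0 − 2| / √68 ≈ 0.243.

0.243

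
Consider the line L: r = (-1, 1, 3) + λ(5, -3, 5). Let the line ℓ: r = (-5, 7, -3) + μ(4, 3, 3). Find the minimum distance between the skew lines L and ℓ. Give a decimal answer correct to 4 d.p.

0.9871

Common perpendicular direction n = (5, -3, 5) × (4, 3, 3) = (-24, 5, 27).
With w = (-5, 7, -3) − (-1, 1, 3) = (-4, 6, -6), w · n = -36.
Distance = |w · n| / |n| = |-36| / √1330 ≈ 0.9871.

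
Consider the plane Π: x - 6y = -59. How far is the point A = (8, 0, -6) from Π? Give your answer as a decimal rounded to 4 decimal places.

11.0147

n·A − d = (1)·(8) + (-6)·(0) + (0)·(-6) − (-59) = 67; |n| = √37.
Distance = |67| / √37 = 67/√37 ≈ 11.0147.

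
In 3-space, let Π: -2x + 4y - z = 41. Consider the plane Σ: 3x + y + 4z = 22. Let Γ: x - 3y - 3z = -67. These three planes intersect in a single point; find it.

(-10, 8, 11)

Solving the 3×3 linear system -2x + 4y - z = 41, 3x + y + 4z = 22, x - 3y - 3z = -67 (e.g. by elimination or Cramer's rule, determinant = 44) gives (-10, 8, 11).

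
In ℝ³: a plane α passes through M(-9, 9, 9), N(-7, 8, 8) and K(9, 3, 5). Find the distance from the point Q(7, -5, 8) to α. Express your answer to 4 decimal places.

MN = (2, -1, -1), MK = (18, -6, -4); a normal to α is MN × MK = (-2, -10, 6).
Using M: α has equation -2x - 10y + 6z = -18.
n·Q − d = (-2)·(7) + (-10)·(-5) + (6)·(8) − (-18) = 102; |n| = √140.
Distance = |102| / √140 = 102/√140 ≈ 8.6206.

8.6206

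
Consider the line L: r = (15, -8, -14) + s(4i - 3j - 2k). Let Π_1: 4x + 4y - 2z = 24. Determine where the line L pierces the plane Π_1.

(-1, 4, -6)

Substitute r = (15, -8, -14) + t(4, -3, -2) into the plane: 56 + 8t = 24, so t = -4.
Intersection: (15, -8, -14) + (-4)·(4, -3, -2) = (-1, 4, -6).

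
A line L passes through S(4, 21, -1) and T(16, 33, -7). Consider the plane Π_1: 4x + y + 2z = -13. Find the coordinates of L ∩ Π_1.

(-8, 9, 5)

A direction vector for L is T − S = (12, 12, -6).
Substitute r = (4, 21, -1) + t(12, 12, -6) into the plane: 35 + 48t = -13, so t = -1.
Intersection: (4, 21, -1) + (-1)·(12, 12, -6) = (-8, 9, 5).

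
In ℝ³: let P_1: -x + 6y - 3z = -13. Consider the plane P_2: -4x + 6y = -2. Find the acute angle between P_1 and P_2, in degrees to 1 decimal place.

cos θ = |n₁·n₂| / (|n₁||n₂|) = |40| / (√46 · √52).
θ = arccos(0.81786) ≈ 35.1°.

35.1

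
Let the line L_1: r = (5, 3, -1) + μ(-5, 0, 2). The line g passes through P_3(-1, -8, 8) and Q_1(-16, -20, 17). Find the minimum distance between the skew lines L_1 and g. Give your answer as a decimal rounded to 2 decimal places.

3.48

A direction vector for g is Q_1 − P_3 = (-15, -12, 9).
Common perpendicular direction n = (-5, 0, 2) × (-15, -12, 9) = (24, 15, 60).
With w = (-1, -8, 8) − (5, 3, -1) = (-6, -11, 9), w · n = 231.
Distance = |w · n| / |n| = |231| / √4401 ≈ 3.48.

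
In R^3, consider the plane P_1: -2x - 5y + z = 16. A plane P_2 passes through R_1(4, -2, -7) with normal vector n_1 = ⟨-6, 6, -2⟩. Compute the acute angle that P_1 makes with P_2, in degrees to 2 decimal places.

65.24

P_2: n_1·r = n_1·R_1 gives -6x + 6y - 2z = -22.
cos θ = |n₁·n₂| / (|n₁||n₂|) = |-20| / (√30 · √76).
θ = arccos(0.41885) ≈ 65.24°.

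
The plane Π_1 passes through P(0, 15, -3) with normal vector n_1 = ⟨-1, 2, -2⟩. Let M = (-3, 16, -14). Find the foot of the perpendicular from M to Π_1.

(0, 10, -8)

Π_1: n_1·r = n_1·P gives -x + 2y - 2z = 36.
Foot = M − λn with λ = (n·M − d)/|n|² = (63 − 36)/9 = 3.
Foot = (-3, 16, -14) − 3·(-1, 2, -2) = (0, 10, -8).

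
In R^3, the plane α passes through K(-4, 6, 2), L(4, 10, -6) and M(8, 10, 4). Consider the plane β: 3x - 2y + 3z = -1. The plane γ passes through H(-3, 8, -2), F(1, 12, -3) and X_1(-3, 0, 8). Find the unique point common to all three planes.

KL = (8, 4, -8), KM = (12, 4, 2); a normal to α is KL × KM = (40, -112, -16).
Using K: α has equation 40x - 112y - 16z = -864.
HF = (4, 4, -1), HX_1 = (0, -8, 10); a normal to γ is HF × HX_1 = (32, -40, -32).
Using H: γ has equation 32x - 40y - 32z = -352.
Solving the 3×3 linear system 40x - 112y - 16z = -864, 3x - 2y + 3z = -1, 32x - 40y - 32z = -352 (e.g. by elimination or Cramer's rule, determinant = -13248) gives (2, 8, 3).

(2, 8, 3)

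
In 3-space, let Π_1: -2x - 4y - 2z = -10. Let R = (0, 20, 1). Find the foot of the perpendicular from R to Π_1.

Foot = R − λn with λ = (n·R − d)/|n|² = (-82 − (-10))/24 = -3.
Foot = (0, 20, 1) − (-3)·(-2, -4, -2) = (-6, 8, -5).

(-6, 8, -5)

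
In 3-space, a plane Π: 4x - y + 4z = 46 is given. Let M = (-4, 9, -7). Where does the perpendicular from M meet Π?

Foot = M − λn with λ = (n·M − d)/|n|² = (-53 − 46)/33 = -3.
Foot = (-4, 9, -7) − (-3)·(4, -1, 4) = (8, 6, 5).

(8, 6, 5)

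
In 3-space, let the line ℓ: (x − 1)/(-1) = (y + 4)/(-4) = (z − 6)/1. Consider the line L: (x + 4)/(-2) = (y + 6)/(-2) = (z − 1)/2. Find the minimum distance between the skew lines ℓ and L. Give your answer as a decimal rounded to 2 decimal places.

ℓ has direction (-1, -4, 1) through (1, -4, 6).
L has direction (-2, -2, 2) through (-4, -6, 1).
Common perpendicular direction n = (-1, -4, 1) × (-2, -2, 2) = (-6, 0, -6).
With w = (-4, -6, 1) − (1, -4, 6) = (-5, -2, -5), w · n = 60.
Distance = |w · n| / |n| = |60| / √72 ≈ 7.07.

7.07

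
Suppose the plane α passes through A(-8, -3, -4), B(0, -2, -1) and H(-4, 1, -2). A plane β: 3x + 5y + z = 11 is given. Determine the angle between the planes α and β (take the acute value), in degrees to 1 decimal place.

82.9

AB = (8, 1, 3), AH = (4, 4, 2); a normal to α is AB × AH = (-10, -4, 28).
Using A: α has equation -10x - 4y + 28z = -20.
cos θ = |n₁·n₂| / (|n₁||n₂|) = |-22| / (√900 · √35).
θ = arccos(0.12396) ≈ 82.9°.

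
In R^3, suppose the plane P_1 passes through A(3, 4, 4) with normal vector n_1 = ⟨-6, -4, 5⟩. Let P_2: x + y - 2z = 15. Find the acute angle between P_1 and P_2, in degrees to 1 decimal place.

21.5

P_1: n_1·r = n_1·A gives -6x - 4y + 5z = -14.
cos θ = |n₁·n₂| / (|n₁||n₂|) = |-20| / (√77 · √6).
θ = arccos(0.93048) ≈ 21.5°.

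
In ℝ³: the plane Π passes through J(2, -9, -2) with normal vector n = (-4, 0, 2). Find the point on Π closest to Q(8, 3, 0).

(4, 3, 2)

Π: n·r = n·J gives -4x + 2z = -12.
Foot = Q − λn with λ = (n·Q − d)/|n|² = (-32 − (-12))/20 = -1.
Foot = (8, 3, 0) − (-1)·(-4, 0, 2) = (4, 3, 2).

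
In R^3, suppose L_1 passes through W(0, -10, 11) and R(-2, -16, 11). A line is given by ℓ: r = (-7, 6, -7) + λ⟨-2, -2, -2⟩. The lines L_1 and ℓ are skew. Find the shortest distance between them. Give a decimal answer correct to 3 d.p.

A direction vector for L_1 is R − W = (-2, -6, 0).
Common perpendicular direction n = (-2, -6, 0) × (-2, -2, -2) = (12, -4, -8).
With w = (-7, 6, -7) − (0, -10, 11) = (-7, 16, -18), w · n = -4.
Distance = |w · n| / |n| = |-4| / √224 ≈ 0.267.

0.267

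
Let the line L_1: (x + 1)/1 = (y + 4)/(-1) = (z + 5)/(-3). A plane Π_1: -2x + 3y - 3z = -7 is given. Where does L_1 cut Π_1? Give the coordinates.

L_1 has direction (1, -1, -3) through (-1, -4, -5).
Substitute r = (-1, -4, -5) + t(1, -1, -3) into the plane: 5 + 4t = -7, so t = -3.
Intersection: (-1, -4, -5) + (-3)·(1, -1, -3) = (-4, -1, 4).

(-4, -1, 4)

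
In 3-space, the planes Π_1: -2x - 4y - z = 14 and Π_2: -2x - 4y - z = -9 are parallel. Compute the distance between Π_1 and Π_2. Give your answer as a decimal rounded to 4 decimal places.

Same normal n = (-2, -4, -1) with |n| = √21; distance = |14 − (-9)| / |n| = 23/√21 ≈ 5.0190.

5.0190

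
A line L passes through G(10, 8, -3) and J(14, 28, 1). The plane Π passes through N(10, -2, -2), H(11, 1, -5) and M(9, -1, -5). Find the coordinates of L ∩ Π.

A direction vector for L is J − G = (4, 20, 4).
NH = (1, 3, -3), NM = (-1, 1, -3); a normal to Π is NH × NM = (-6, 6, 4).
Using N: Π has equation -6x + 6y + 4z = -80.
Substitute r = (10, 8, -3) + t(4, 20, 4) into the plane: -24 + 112t = -80, so t = -1/2.
Intersection: (10, 8, -3) + (-1/2)·(4, 20, 4) = (8, -2, -5).

(8, -2, -5)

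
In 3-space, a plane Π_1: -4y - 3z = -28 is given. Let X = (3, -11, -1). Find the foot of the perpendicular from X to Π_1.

Foot = X − λn with λ = (n·X − d)/|n|² = (47 − (-28))/25 = 3.
Foot = (3, -11, -1) − 3·(0, -4, -3) = (3, 1, 8).

(3, 1, 8)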